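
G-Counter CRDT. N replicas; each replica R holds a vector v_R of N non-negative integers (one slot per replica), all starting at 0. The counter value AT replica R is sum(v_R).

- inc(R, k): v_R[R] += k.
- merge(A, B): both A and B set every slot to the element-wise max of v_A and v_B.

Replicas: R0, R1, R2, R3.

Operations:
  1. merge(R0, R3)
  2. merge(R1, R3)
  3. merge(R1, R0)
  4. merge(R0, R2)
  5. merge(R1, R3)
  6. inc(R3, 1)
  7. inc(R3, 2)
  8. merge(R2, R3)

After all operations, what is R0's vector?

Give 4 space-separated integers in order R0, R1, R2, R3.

Answer: 0 0 0 0

Derivation:
Op 1: merge R0<->R3 -> R0=(0,0,0,0) R3=(0,0,0,0)
Op 2: merge R1<->R3 -> R1=(0,0,0,0) R3=(0,0,0,0)
Op 3: merge R1<->R0 -> R1=(0,0,0,0) R0=(0,0,0,0)
Op 4: merge R0<->R2 -> R0=(0,0,0,0) R2=(0,0,0,0)
Op 5: merge R1<->R3 -> R1=(0,0,0,0) R3=(0,0,0,0)
Op 6: inc R3 by 1 -> R3=(0,0,0,1) value=1
Op 7: inc R3 by 2 -> R3=(0,0,0,3) value=3
Op 8: merge R2<->R3 -> R2=(0,0,0,3) R3=(0,0,0,3)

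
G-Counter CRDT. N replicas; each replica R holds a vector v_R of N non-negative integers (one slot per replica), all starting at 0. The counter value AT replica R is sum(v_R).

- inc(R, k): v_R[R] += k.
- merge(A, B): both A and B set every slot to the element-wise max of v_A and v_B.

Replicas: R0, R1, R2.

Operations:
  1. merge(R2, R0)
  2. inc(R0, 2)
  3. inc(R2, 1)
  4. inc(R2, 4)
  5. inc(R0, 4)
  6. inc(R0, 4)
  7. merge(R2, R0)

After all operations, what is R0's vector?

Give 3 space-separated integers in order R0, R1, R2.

Op 1: merge R2<->R0 -> R2=(0,0,0) R0=(0,0,0)
Op 2: inc R0 by 2 -> R0=(2,0,0) value=2
Op 3: inc R2 by 1 -> R2=(0,0,1) value=1
Op 4: inc R2 by 4 -> R2=(0,0,5) value=5
Op 5: inc R0 by 4 -> R0=(6,0,0) value=6
Op 6: inc R0 by 4 -> R0=(10,0,0) value=10
Op 7: merge R2<->R0 -> R2=(10,0,5) R0=(10,0,5)

Answer: 10 0 5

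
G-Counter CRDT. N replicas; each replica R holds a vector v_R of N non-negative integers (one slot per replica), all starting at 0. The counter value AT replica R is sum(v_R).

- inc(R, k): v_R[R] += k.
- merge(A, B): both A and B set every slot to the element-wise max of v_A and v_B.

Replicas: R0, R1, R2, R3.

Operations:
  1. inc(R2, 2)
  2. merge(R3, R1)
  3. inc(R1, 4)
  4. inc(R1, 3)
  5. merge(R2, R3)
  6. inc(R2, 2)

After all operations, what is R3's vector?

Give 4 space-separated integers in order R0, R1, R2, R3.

Answer: 0 0 2 0

Derivation:
Op 1: inc R2 by 2 -> R2=(0,0,2,0) value=2
Op 2: merge R3<->R1 -> R3=(0,0,0,0) R1=(0,0,0,0)
Op 3: inc R1 by 4 -> R1=(0,4,0,0) value=4
Op 4: inc R1 by 3 -> R1=(0,7,0,0) value=7
Op 5: merge R2<->R3 -> R2=(0,0,2,0) R3=(0,0,2,0)
Op 6: inc R2 by 2 -> R2=(0,0,4,0) value=4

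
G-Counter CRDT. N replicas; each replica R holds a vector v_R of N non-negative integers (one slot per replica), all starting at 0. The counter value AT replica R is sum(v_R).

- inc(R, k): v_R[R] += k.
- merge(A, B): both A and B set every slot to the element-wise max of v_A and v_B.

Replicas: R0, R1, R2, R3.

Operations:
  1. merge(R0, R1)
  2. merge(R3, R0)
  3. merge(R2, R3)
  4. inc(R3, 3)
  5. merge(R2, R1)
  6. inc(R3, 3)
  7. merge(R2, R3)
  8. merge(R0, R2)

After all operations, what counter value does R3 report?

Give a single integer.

Answer: 6

Derivation:
Op 1: merge R0<->R1 -> R0=(0,0,0,0) R1=(0,0,0,0)
Op 2: merge R3<->R0 -> R3=(0,0,0,0) R0=(0,0,0,0)
Op 3: merge R2<->R3 -> R2=(0,0,0,0) R3=(0,0,0,0)
Op 4: inc R3 by 3 -> R3=(0,0,0,3) value=3
Op 5: merge R2<->R1 -> R2=(0,0,0,0) R1=(0,0,0,0)
Op 6: inc R3 by 3 -> R3=(0,0,0,6) value=6
Op 7: merge R2<->R3 -> R2=(0,0,0,6) R3=(0,0,0,6)
Op 8: merge R0<->R2 -> R0=(0,0,0,6) R2=(0,0,0,6)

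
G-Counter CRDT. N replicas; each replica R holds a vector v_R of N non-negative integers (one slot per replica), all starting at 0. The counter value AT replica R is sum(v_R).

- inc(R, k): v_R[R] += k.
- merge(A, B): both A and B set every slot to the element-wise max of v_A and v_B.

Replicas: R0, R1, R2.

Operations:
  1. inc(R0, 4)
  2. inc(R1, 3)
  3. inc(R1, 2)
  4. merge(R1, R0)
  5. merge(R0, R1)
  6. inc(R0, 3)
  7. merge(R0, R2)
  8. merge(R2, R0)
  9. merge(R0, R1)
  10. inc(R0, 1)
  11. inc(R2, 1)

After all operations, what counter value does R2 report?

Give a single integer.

Op 1: inc R0 by 4 -> R0=(4,0,0) value=4
Op 2: inc R1 by 3 -> R1=(0,3,0) value=3
Op 3: inc R1 by 2 -> R1=(0,5,0) value=5
Op 4: merge R1<->R0 -> R1=(4,5,0) R0=(4,5,0)
Op 5: merge R0<->R1 -> R0=(4,5,0) R1=(4,5,0)
Op 6: inc R0 by 3 -> R0=(7,5,0) value=12
Op 7: merge R0<->R2 -> R0=(7,5,0) R2=(7,5,0)
Op 8: merge R2<->R0 -> R2=(7,5,0) R0=(7,5,0)
Op 9: merge R0<->R1 -> R0=(7,5,0) R1=(7,5,0)
Op 10: inc R0 by 1 -> R0=(8,5,0) value=13
Op 11: inc R2 by 1 -> R2=(7,5,1) value=13

Answer: 13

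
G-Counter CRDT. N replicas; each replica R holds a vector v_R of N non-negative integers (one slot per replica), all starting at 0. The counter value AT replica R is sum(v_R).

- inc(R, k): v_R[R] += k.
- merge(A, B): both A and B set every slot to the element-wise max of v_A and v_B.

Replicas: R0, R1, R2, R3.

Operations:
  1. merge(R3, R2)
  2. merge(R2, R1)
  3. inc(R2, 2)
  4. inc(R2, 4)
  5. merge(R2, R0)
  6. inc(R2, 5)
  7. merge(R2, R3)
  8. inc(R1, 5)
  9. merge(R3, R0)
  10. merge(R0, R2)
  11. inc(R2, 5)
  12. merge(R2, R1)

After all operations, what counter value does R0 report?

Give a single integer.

Answer: 11

Derivation:
Op 1: merge R3<->R2 -> R3=(0,0,0,0) R2=(0,0,0,0)
Op 2: merge R2<->R1 -> R2=(0,0,0,0) R1=(0,0,0,0)
Op 3: inc R2 by 2 -> R2=(0,0,2,0) value=2
Op 4: inc R2 by 4 -> R2=(0,0,6,0) value=6
Op 5: merge R2<->R0 -> R2=(0,0,6,0) R0=(0,0,6,0)
Op 6: inc R2 by 5 -> R2=(0,0,11,0) value=11
Op 7: merge R2<->R3 -> R2=(0,0,11,0) R3=(0,0,11,0)
Op 8: inc R1 by 5 -> R1=(0,5,0,0) value=5
Op 9: merge R3<->R0 -> R3=(0,0,11,0) R0=(0,0,11,0)
Op 10: merge R0<->R2 -> R0=(0,0,11,0) R2=(0,0,11,0)
Op 11: inc R2 by 5 -> R2=(0,0,16,0) value=16
Op 12: merge R2<->R1 -> R2=(0,5,16,0) R1=(0,5,16,0)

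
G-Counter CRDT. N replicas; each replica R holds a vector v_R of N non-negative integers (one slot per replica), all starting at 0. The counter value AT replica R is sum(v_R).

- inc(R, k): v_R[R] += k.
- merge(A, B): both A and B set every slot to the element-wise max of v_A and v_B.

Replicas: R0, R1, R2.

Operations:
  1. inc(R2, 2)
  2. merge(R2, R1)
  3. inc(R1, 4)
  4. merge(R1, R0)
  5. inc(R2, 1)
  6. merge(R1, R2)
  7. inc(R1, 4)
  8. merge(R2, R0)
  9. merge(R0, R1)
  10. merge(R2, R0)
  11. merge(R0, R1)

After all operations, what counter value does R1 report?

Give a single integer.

Op 1: inc R2 by 2 -> R2=(0,0,2) value=2
Op 2: merge R2<->R1 -> R2=(0,0,2) R1=(0,0,2)
Op 3: inc R1 by 4 -> R1=(0,4,2) value=6
Op 4: merge R1<->R0 -> R1=(0,4,2) R0=(0,4,2)
Op 5: inc R2 by 1 -> R2=(0,0,3) value=3
Op 6: merge R1<->R2 -> R1=(0,4,3) R2=(0,4,3)
Op 7: inc R1 by 4 -> R1=(0,8,3) value=11
Op 8: merge R2<->R0 -> R2=(0,4,3) R0=(0,4,3)
Op 9: merge R0<->R1 -> R0=(0,8,3) R1=(0,8,3)
Op 10: merge R2<->R0 -> R2=(0,8,3) R0=(0,8,3)
Op 11: merge R0<->R1 -> R0=(0,8,3) R1=(0,8,3)

Answer: 11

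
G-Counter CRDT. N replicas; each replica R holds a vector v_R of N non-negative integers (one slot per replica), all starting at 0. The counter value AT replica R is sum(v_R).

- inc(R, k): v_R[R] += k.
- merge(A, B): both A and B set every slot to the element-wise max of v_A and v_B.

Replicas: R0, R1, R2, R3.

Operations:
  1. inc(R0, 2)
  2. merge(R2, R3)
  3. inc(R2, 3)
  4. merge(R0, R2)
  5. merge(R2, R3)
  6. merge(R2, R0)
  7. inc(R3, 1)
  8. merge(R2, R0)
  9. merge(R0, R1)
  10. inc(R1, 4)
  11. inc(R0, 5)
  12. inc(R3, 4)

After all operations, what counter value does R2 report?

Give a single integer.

Answer: 5

Derivation:
Op 1: inc R0 by 2 -> R0=(2,0,0,0) value=2
Op 2: merge R2<->R3 -> R2=(0,0,0,0) R3=(0,0,0,0)
Op 3: inc R2 by 3 -> R2=(0,0,3,0) value=3
Op 4: merge R0<->R2 -> R0=(2,0,3,0) R2=(2,0,3,0)
Op 5: merge R2<->R3 -> R2=(2,0,3,0) R3=(2,0,3,0)
Op 6: merge R2<->R0 -> R2=(2,0,3,0) R0=(2,0,3,0)
Op 7: inc R3 by 1 -> R3=(2,0,3,1) value=6
Op 8: merge R2<->R0 -> R2=(2,0,3,0) R0=(2,0,3,0)
Op 9: merge R0<->R1 -> R0=(2,0,3,0) R1=(2,0,3,0)
Op 10: inc R1 by 4 -> R1=(2,4,3,0) value=9
Op 11: inc R0 by 5 -> R0=(7,0,3,0) value=10
Op 12: inc R3 by 4 -> R3=(2,0,3,5) value=10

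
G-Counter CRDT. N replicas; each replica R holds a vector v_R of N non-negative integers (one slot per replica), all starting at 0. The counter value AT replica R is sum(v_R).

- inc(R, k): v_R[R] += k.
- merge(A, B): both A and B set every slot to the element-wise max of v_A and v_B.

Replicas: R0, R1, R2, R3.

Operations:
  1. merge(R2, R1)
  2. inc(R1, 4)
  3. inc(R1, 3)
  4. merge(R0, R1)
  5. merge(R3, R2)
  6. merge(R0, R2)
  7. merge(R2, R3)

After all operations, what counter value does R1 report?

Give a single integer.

Answer: 7

Derivation:
Op 1: merge R2<->R1 -> R2=(0,0,0,0) R1=(0,0,0,0)
Op 2: inc R1 by 4 -> R1=(0,4,0,0) value=4
Op 3: inc R1 by 3 -> R1=(0,7,0,0) value=7
Op 4: merge R0<->R1 -> R0=(0,7,0,0) R1=(0,7,0,0)
Op 5: merge R3<->R2 -> R3=(0,0,0,0) R2=(0,0,0,0)
Op 6: merge R0<->R2 -> R0=(0,7,0,0) R2=(0,7,0,0)
Op 7: merge R2<->R3 -> R2=(0,7,0,0) R3=(0,7,0,0)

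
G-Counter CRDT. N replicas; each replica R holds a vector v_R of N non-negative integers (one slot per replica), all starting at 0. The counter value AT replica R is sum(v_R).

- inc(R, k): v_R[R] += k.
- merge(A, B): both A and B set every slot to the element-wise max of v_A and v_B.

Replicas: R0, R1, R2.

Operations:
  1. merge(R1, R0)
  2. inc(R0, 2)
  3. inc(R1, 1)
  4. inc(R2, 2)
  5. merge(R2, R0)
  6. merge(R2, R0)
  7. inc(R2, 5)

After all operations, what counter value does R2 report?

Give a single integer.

Op 1: merge R1<->R0 -> R1=(0,0,0) R0=(0,0,0)
Op 2: inc R0 by 2 -> R0=(2,0,0) value=2
Op 3: inc R1 by 1 -> R1=(0,1,0) value=1
Op 4: inc R2 by 2 -> R2=(0,0,2) value=2
Op 5: merge R2<->R0 -> R2=(2,0,2) R0=(2,0,2)
Op 6: merge R2<->R0 -> R2=(2,0,2) R0=(2,0,2)
Op 7: inc R2 by 5 -> R2=(2,0,7) value=9

Answer: 9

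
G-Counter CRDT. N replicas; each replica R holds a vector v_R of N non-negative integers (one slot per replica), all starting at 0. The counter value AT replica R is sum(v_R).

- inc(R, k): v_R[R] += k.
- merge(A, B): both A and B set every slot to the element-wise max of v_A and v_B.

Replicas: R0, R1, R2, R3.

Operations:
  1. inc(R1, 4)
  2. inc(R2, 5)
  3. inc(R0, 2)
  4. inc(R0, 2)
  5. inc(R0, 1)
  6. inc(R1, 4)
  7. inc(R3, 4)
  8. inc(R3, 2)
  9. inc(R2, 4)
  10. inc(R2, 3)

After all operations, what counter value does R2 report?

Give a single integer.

Op 1: inc R1 by 4 -> R1=(0,4,0,0) value=4
Op 2: inc R2 by 5 -> R2=(0,0,5,0) value=5
Op 3: inc R0 by 2 -> R0=(2,0,0,0) value=2
Op 4: inc R0 by 2 -> R0=(4,0,0,0) value=4
Op 5: inc R0 by 1 -> R0=(5,0,0,0) value=5
Op 6: inc R1 by 4 -> R1=(0,8,0,0) value=8
Op 7: inc R3 by 4 -> R3=(0,0,0,4) value=4
Op 8: inc R3 by 2 -> R3=(0,0,0,6) value=6
Op 9: inc R2 by 4 -> R2=(0,0,9,0) value=9
Op 10: inc R2 by 3 -> R2=(0,0,12,0) value=12

Answer: 12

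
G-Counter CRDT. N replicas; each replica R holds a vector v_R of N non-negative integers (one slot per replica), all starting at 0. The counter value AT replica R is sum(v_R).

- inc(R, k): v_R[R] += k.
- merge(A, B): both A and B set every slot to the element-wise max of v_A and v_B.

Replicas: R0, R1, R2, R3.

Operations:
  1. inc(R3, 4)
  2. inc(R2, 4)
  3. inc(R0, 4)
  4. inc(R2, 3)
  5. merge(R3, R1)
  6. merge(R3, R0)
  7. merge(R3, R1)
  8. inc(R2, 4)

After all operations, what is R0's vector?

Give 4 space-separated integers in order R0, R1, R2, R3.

Op 1: inc R3 by 4 -> R3=(0,0,0,4) value=4
Op 2: inc R2 by 4 -> R2=(0,0,4,0) value=4
Op 3: inc R0 by 4 -> R0=(4,0,0,0) value=4
Op 4: inc R2 by 3 -> R2=(0,0,7,0) value=7
Op 5: merge R3<->R1 -> R3=(0,0,0,4) R1=(0,0,0,4)
Op 6: merge R3<->R0 -> R3=(4,0,0,4) R0=(4,0,0,4)
Op 7: merge R3<->R1 -> R3=(4,0,0,4) R1=(4,0,0,4)
Op 8: inc R2 by 4 -> R2=(0,0,11,0) value=11

Answer: 4 0 0 4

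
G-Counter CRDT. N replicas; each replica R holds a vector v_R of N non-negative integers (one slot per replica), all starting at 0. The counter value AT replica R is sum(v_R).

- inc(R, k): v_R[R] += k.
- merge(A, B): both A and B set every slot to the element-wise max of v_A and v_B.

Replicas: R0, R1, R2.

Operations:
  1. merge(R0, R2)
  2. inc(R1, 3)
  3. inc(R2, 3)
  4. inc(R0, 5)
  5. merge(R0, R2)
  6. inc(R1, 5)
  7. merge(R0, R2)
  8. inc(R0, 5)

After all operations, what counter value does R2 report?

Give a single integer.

Answer: 8

Derivation:
Op 1: merge R0<->R2 -> R0=(0,0,0) R2=(0,0,0)
Op 2: inc R1 by 3 -> R1=(0,3,0) value=3
Op 3: inc R2 by 3 -> R2=(0,0,3) value=3
Op 4: inc R0 by 5 -> R0=(5,0,0) value=5
Op 5: merge R0<->R2 -> R0=(5,0,3) R2=(5,0,3)
Op 6: inc R1 by 5 -> R1=(0,8,0) value=8
Op 7: merge R0<->R2 -> R0=(5,0,3) R2=(5,0,3)
Op 8: inc R0 by 5 -> R0=(10,0,3) value=13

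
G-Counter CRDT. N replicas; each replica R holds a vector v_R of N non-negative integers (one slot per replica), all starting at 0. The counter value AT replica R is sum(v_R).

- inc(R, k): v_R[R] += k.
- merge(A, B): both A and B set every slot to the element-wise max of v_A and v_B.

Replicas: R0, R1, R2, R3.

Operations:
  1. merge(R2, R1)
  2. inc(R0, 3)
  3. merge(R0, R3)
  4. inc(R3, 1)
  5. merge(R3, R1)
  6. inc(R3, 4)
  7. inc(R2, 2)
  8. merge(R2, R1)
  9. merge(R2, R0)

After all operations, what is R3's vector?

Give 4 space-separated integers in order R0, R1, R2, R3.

Op 1: merge R2<->R1 -> R2=(0,0,0,0) R1=(0,0,0,0)
Op 2: inc R0 by 3 -> R0=(3,0,0,0) value=3
Op 3: merge R0<->R3 -> R0=(3,0,0,0) R3=(3,0,0,0)
Op 4: inc R3 by 1 -> R3=(3,0,0,1) value=4
Op 5: merge R3<->R1 -> R3=(3,0,0,1) R1=(3,0,0,1)
Op 6: inc R3 by 4 -> R3=(3,0,0,5) value=8
Op 7: inc R2 by 2 -> R2=(0,0,2,0) value=2
Op 8: merge R2<->R1 -> R2=(3,0,2,1) R1=(3,0,2,1)
Op 9: merge R2<->R0 -> R2=(3,0,2,1) R0=(3,0,2,1)

Answer: 3 0 0 5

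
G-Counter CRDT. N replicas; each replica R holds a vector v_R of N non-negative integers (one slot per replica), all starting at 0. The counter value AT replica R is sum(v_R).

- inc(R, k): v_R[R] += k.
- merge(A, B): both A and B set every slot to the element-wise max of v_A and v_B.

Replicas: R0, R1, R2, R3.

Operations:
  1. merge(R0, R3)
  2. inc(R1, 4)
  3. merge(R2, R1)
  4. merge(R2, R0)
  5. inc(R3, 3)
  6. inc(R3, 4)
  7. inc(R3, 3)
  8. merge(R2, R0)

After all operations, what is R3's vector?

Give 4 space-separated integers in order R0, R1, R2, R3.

Answer: 0 0 0 10

Derivation:
Op 1: merge R0<->R3 -> R0=(0,0,0,0) R3=(0,0,0,0)
Op 2: inc R1 by 4 -> R1=(0,4,0,0) value=4
Op 3: merge R2<->R1 -> R2=(0,4,0,0) R1=(0,4,0,0)
Op 4: merge R2<->R0 -> R2=(0,4,0,0) R0=(0,4,0,0)
Op 5: inc R3 by 3 -> R3=(0,0,0,3) value=3
Op 6: inc R3 by 4 -> R3=(0,0,0,7) value=7
Op 7: inc R3 by 3 -> R3=(0,0,0,10) value=10
Op 8: merge R2<->R0 -> R2=(0,4,0,0) R0=(0,4,0,0)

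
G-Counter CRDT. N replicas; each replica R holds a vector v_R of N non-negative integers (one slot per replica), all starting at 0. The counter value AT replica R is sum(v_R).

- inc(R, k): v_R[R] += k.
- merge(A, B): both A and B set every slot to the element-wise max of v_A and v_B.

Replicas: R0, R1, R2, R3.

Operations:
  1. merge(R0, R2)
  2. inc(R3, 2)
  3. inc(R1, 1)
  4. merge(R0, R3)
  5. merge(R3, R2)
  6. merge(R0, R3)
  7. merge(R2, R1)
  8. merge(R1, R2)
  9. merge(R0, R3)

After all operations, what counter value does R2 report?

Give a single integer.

Op 1: merge R0<->R2 -> R0=(0,0,0,0) R2=(0,0,0,0)
Op 2: inc R3 by 2 -> R3=(0,0,0,2) value=2
Op 3: inc R1 by 1 -> R1=(0,1,0,0) value=1
Op 4: merge R0<->R3 -> R0=(0,0,0,2) R3=(0,0,0,2)
Op 5: merge R3<->R2 -> R3=(0,0,0,2) R2=(0,0,0,2)
Op 6: merge R0<->R3 -> R0=(0,0,0,2) R3=(0,0,0,2)
Op 7: merge R2<->R1 -> R2=(0,1,0,2) R1=(0,1,0,2)
Op 8: merge R1<->R2 -> R1=(0,1,0,2) R2=(0,1,0,2)
Op 9: merge R0<->R3 -> R0=(0,0,0,2) R3=(0,0,0,2)

Answer: 3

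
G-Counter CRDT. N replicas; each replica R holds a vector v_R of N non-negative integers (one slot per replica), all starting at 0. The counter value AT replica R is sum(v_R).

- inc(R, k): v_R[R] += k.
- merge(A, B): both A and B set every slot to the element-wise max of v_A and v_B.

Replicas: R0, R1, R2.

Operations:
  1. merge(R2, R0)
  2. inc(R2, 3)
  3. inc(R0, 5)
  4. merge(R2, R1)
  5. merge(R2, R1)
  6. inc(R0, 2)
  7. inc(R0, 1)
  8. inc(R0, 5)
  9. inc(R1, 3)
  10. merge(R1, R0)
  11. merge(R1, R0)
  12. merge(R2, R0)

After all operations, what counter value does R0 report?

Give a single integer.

Op 1: merge R2<->R0 -> R2=(0,0,0) R0=(0,0,0)
Op 2: inc R2 by 3 -> R2=(0,0,3) value=3
Op 3: inc R0 by 5 -> R0=(5,0,0) value=5
Op 4: merge R2<->R1 -> R2=(0,0,3) R1=(0,0,3)
Op 5: merge R2<->R1 -> R2=(0,0,3) R1=(0,0,3)
Op 6: inc R0 by 2 -> R0=(7,0,0) value=7
Op 7: inc R0 by 1 -> R0=(8,0,0) value=8
Op 8: inc R0 by 5 -> R0=(13,0,0) value=13
Op 9: inc R1 by 3 -> R1=(0,3,3) value=6
Op 10: merge R1<->R0 -> R1=(13,3,3) R0=(13,3,3)
Op 11: merge R1<->R0 -> R1=(13,3,3) R0=(13,3,3)
Op 12: merge R2<->R0 -> R2=(13,3,3) R0=(13,3,3)

Answer: 19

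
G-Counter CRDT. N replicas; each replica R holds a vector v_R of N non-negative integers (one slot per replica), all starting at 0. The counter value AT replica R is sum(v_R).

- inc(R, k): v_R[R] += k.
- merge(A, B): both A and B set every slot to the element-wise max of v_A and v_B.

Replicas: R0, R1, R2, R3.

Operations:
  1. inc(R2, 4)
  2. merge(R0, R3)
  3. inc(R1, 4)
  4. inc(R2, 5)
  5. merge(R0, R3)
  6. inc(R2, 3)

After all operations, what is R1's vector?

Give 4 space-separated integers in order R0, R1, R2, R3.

Op 1: inc R2 by 4 -> R2=(0,0,4,0) value=4
Op 2: merge R0<->R3 -> R0=(0,0,0,0) R3=(0,0,0,0)
Op 3: inc R1 by 4 -> R1=(0,4,0,0) value=4
Op 4: inc R2 by 5 -> R2=(0,0,9,0) value=9
Op 5: merge R0<->R3 -> R0=(0,0,0,0) R3=(0,0,0,0)
Op 6: inc R2 by 3 -> R2=(0,0,12,0) value=12

Answer: 0 4 0 0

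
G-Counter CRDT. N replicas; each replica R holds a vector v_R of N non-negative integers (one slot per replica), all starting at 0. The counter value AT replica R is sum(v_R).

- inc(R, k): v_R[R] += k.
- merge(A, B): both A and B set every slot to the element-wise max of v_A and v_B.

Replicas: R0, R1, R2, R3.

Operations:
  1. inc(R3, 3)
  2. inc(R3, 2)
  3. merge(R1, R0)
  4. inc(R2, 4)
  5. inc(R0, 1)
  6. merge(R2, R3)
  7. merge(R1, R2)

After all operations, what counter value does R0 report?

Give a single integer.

Op 1: inc R3 by 3 -> R3=(0,0,0,3) value=3
Op 2: inc R3 by 2 -> R3=(0,0,0,5) value=5
Op 3: merge R1<->R0 -> R1=(0,0,0,0) R0=(0,0,0,0)
Op 4: inc R2 by 4 -> R2=(0,0,4,0) value=4
Op 5: inc R0 by 1 -> R0=(1,0,0,0) value=1
Op 6: merge R2<->R3 -> R2=(0,0,4,5) R3=(0,0,4,5)
Op 7: merge R1<->R2 -> R1=(0,0,4,5) R2=(0,0,4,5)

Answer: 1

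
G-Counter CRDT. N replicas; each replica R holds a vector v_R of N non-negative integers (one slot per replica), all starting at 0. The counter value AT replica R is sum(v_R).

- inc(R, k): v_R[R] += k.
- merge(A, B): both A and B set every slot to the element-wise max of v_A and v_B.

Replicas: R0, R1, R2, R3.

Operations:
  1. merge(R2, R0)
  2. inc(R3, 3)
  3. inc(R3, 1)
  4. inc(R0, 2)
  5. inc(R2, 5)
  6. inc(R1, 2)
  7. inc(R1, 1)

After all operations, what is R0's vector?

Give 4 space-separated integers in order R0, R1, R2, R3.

Answer: 2 0 0 0

Derivation:
Op 1: merge R2<->R0 -> R2=(0,0,0,0) R0=(0,0,0,0)
Op 2: inc R3 by 3 -> R3=(0,0,0,3) value=3
Op 3: inc R3 by 1 -> R3=(0,0,0,4) value=4
Op 4: inc R0 by 2 -> R0=(2,0,0,0) value=2
Op 5: inc R2 by 5 -> R2=(0,0,5,0) value=5
Op 6: inc R1 by 2 -> R1=(0,2,0,0) value=2
Op 7: inc R1 by 1 -> R1=(0,3,0,0) value=3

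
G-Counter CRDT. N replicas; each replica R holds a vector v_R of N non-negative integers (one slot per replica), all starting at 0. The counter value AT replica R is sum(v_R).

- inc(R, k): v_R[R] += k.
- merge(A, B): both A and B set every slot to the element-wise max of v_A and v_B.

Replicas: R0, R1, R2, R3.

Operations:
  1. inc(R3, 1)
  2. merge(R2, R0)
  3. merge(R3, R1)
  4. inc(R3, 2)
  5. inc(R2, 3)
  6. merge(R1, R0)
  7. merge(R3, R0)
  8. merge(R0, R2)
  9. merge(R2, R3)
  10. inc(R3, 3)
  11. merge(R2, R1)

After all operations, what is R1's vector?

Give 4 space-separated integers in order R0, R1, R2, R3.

Answer: 0 0 3 3

Derivation:
Op 1: inc R3 by 1 -> R3=(0,0,0,1) value=1
Op 2: merge R2<->R0 -> R2=(0,0,0,0) R0=(0,0,0,0)
Op 3: merge R3<->R1 -> R3=(0,0,0,1) R1=(0,0,0,1)
Op 4: inc R3 by 2 -> R3=(0,0,0,3) value=3
Op 5: inc R2 by 3 -> R2=(0,0,3,0) value=3
Op 6: merge R1<->R0 -> R1=(0,0,0,1) R0=(0,0,0,1)
Op 7: merge R3<->R0 -> R3=(0,0,0,3) R0=(0,0,0,3)
Op 8: merge R0<->R2 -> R0=(0,0,3,3) R2=(0,0,3,3)
Op 9: merge R2<->R3 -> R2=(0,0,3,3) R3=(0,0,3,3)
Op 10: inc R3 by 3 -> R3=(0,0,3,6) value=9
Op 11: merge R2<->R1 -> R2=(0,0,3,3) R1=(0,0,3,3)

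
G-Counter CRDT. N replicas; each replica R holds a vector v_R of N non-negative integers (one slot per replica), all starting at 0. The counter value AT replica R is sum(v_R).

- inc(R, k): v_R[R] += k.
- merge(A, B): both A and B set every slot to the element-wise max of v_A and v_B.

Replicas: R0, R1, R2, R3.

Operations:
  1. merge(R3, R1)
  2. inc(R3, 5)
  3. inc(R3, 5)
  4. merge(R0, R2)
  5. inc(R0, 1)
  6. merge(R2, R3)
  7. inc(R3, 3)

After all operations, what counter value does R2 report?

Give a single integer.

Op 1: merge R3<->R1 -> R3=(0,0,0,0) R1=(0,0,0,0)
Op 2: inc R3 by 5 -> R3=(0,0,0,5) value=5
Op 3: inc R3 by 5 -> R3=(0,0,0,10) value=10
Op 4: merge R0<->R2 -> R0=(0,0,0,0) R2=(0,0,0,0)
Op 5: inc R0 by 1 -> R0=(1,0,0,0) value=1
Op 6: merge R2<->R3 -> R2=(0,0,0,10) R3=(0,0,0,10)
Op 7: inc R3 by 3 -> R3=(0,0,0,13) value=13

Answer: 10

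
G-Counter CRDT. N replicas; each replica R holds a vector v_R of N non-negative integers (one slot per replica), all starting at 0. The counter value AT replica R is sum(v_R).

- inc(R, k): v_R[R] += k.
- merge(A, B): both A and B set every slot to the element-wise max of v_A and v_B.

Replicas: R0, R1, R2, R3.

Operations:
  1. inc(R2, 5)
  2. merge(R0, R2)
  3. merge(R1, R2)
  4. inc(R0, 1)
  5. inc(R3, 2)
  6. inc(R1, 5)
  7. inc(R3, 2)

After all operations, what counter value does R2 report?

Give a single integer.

Answer: 5

Derivation:
Op 1: inc R2 by 5 -> R2=(0,0,5,0) value=5
Op 2: merge R0<->R2 -> R0=(0,0,5,0) R2=(0,0,5,0)
Op 3: merge R1<->R2 -> R1=(0,0,5,0) R2=(0,0,5,0)
Op 4: inc R0 by 1 -> R0=(1,0,5,0) value=6
Op 5: inc R3 by 2 -> R3=(0,0,0,2) value=2
Op 6: inc R1 by 5 -> R1=(0,5,5,0) value=10
Op 7: inc R3 by 2 -> R3=(0,0,0,4) value=4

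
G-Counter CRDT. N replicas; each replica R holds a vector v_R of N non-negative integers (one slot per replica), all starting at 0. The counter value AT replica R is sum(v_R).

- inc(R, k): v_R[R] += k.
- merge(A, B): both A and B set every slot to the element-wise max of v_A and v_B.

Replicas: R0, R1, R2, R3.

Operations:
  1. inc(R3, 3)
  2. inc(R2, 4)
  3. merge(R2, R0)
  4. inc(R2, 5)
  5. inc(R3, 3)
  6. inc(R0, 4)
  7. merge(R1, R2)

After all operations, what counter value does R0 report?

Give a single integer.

Op 1: inc R3 by 3 -> R3=(0,0,0,3) value=3
Op 2: inc R2 by 4 -> R2=(0,0,4,0) value=4
Op 3: merge R2<->R0 -> R2=(0,0,4,0) R0=(0,0,4,0)
Op 4: inc R2 by 5 -> R2=(0,0,9,0) value=9
Op 5: inc R3 by 3 -> R3=(0,0,0,6) value=6
Op 6: inc R0 by 4 -> R0=(4,0,4,0) value=8
Op 7: merge R1<->R2 -> R1=(0,0,9,0) R2=(0,0,9,0)

Answer: 8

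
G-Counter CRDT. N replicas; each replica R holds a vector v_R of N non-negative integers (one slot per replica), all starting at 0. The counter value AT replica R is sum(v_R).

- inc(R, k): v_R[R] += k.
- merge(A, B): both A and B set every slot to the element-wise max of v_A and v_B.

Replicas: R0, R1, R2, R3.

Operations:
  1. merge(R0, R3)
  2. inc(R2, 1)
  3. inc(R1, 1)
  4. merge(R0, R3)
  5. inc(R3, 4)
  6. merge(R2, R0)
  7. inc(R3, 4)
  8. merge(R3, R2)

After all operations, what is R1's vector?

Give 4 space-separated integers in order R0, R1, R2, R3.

Answer: 0 1 0 0

Derivation:
Op 1: merge R0<->R3 -> R0=(0,0,0,0) R3=(0,0,0,0)
Op 2: inc R2 by 1 -> R2=(0,0,1,0) value=1
Op 3: inc R1 by 1 -> R1=(0,1,0,0) value=1
Op 4: merge R0<->R3 -> R0=(0,0,0,0) R3=(0,0,0,0)
Op 5: inc R3 by 4 -> R3=(0,0,0,4) value=4
Op 6: merge R2<->R0 -> R2=(0,0,1,0) R0=(0,0,1,0)
Op 7: inc R3 by 4 -> R3=(0,0,0,8) value=8
Op 8: merge R3<->R2 -> R3=(0,0,1,8) R2=(0,0,1,8)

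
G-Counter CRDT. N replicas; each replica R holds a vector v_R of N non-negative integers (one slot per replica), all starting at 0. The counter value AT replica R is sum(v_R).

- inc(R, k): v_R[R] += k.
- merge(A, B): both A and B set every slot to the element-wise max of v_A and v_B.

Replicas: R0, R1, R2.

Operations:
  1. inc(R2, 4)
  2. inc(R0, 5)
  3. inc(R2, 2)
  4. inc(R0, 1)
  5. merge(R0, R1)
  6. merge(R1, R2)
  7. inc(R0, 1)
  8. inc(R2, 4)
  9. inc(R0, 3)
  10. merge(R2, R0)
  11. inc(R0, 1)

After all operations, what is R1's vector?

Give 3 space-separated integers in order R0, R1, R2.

Op 1: inc R2 by 4 -> R2=(0,0,4) value=4
Op 2: inc R0 by 5 -> R0=(5,0,0) value=5
Op 3: inc R2 by 2 -> R2=(0,0,6) value=6
Op 4: inc R0 by 1 -> R0=(6,0,0) value=6
Op 5: merge R0<->R1 -> R0=(6,0,0) R1=(6,0,0)
Op 6: merge R1<->R2 -> R1=(6,0,6) R2=(6,0,6)
Op 7: inc R0 by 1 -> R0=(7,0,0) value=7
Op 8: inc R2 by 4 -> R2=(6,0,10) value=16
Op 9: inc R0 by 3 -> R0=(10,0,0) value=10
Op 10: merge R2<->R0 -> R2=(10,0,10) R0=(10,0,10)
Op 11: inc R0 by 1 -> R0=(11,0,10) value=21

Answer: 6 0 6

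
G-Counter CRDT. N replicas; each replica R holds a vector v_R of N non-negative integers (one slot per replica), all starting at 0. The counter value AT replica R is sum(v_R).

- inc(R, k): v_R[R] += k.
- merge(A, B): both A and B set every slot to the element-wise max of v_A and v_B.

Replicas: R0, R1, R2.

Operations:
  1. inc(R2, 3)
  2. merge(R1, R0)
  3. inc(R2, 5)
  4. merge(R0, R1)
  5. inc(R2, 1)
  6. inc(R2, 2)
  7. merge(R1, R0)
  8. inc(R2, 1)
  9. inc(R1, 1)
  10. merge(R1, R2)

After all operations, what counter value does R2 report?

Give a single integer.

Answer: 13

Derivation:
Op 1: inc R2 by 3 -> R2=(0,0,3) value=3
Op 2: merge R1<->R0 -> R1=(0,0,0) R0=(0,0,0)
Op 3: inc R2 by 5 -> R2=(0,0,8) value=8
Op 4: merge R0<->R1 -> R0=(0,0,0) R1=(0,0,0)
Op 5: inc R2 by 1 -> R2=(0,0,9) value=9
Op 6: inc R2 by 2 -> R2=(0,0,11) value=11
Op 7: merge R1<->R0 -> R1=(0,0,0) R0=(0,0,0)
Op 8: inc R2 by 1 -> R2=(0,0,12) value=12
Op 9: inc R1 by 1 -> R1=(0,1,0) value=1
Op 10: merge R1<->R2 -> R1=(0,1,12) R2=(0,1,12)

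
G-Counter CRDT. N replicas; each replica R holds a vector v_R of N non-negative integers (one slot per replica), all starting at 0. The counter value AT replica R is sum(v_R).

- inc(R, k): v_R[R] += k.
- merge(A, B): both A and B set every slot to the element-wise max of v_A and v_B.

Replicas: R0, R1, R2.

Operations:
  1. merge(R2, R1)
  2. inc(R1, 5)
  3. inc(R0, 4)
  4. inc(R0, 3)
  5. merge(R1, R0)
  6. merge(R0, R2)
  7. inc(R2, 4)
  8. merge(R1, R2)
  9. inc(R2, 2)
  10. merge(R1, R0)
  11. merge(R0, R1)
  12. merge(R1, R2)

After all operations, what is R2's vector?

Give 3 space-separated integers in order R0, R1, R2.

Answer: 7 5 6

Derivation:
Op 1: merge R2<->R1 -> R2=(0,0,0) R1=(0,0,0)
Op 2: inc R1 by 5 -> R1=(0,5,0) value=5
Op 3: inc R0 by 4 -> R0=(4,0,0) value=4
Op 4: inc R0 by 3 -> R0=(7,0,0) value=7
Op 5: merge R1<->R0 -> R1=(7,5,0) R0=(7,5,0)
Op 6: merge R0<->R2 -> R0=(7,5,0) R2=(7,5,0)
Op 7: inc R2 by 4 -> R2=(7,5,4) value=16
Op 8: merge R1<->R2 -> R1=(7,5,4) R2=(7,5,4)
Op 9: inc R2 by 2 -> R2=(7,5,6) value=18
Op 10: merge R1<->R0 -> R1=(7,5,4) R0=(7,5,4)
Op 11: merge R0<->R1 -> R0=(7,5,4) R1=(7,5,4)
Op 12: merge R1<->R2 -> R1=(7,5,6) R2=(7,5,6)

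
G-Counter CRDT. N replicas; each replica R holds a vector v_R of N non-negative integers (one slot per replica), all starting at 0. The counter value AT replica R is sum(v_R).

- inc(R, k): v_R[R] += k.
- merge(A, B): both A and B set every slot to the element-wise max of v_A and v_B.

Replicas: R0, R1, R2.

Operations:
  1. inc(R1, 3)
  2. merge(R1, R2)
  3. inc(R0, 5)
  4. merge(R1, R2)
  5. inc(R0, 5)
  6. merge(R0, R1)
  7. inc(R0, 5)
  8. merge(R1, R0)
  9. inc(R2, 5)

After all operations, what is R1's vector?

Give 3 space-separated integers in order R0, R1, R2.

Op 1: inc R1 by 3 -> R1=(0,3,0) value=3
Op 2: merge R1<->R2 -> R1=(0,3,0) R2=(0,3,0)
Op 3: inc R0 by 5 -> R0=(5,0,0) value=5
Op 4: merge R1<->R2 -> R1=(0,3,0) R2=(0,3,0)
Op 5: inc R0 by 5 -> R0=(10,0,0) value=10
Op 6: merge R0<->R1 -> R0=(10,3,0) R1=(10,3,0)
Op 7: inc R0 by 5 -> R0=(15,3,0) value=18
Op 8: merge R1<->R0 -> R1=(15,3,0) R0=(15,3,0)
Op 9: inc R2 by 5 -> R2=(0,3,5) value=8

Answer: 15 3 0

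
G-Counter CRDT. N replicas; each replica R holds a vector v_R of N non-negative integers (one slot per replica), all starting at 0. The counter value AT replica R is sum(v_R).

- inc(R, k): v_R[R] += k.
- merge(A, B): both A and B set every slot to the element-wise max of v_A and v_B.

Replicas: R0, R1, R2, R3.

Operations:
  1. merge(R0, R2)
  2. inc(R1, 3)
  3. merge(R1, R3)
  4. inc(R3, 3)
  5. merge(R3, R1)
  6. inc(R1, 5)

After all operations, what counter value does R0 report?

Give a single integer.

Answer: 0

Derivation:
Op 1: merge R0<->R2 -> R0=(0,0,0,0) R2=(0,0,0,0)
Op 2: inc R1 by 3 -> R1=(0,3,0,0) value=3
Op 3: merge R1<->R3 -> R1=(0,3,0,0) R3=(0,3,0,0)
Op 4: inc R3 by 3 -> R3=(0,3,0,3) value=6
Op 5: merge R3<->R1 -> R3=(0,3,0,3) R1=(0,3,0,3)
Op 6: inc R1 by 5 -> R1=(0,8,0,3) value=11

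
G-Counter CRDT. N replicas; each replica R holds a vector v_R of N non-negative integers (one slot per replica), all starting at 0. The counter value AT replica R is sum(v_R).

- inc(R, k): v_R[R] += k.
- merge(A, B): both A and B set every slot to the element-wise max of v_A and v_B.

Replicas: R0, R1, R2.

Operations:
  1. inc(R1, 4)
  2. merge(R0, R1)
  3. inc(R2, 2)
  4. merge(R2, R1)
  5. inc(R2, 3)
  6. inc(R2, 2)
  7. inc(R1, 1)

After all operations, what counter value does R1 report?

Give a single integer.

Answer: 7

Derivation:
Op 1: inc R1 by 4 -> R1=(0,4,0) value=4
Op 2: merge R0<->R1 -> R0=(0,4,0) R1=(0,4,0)
Op 3: inc R2 by 2 -> R2=(0,0,2) value=2
Op 4: merge R2<->R1 -> R2=(0,4,2) R1=(0,4,2)
Op 5: inc R2 by 3 -> R2=(0,4,5) value=9
Op 6: inc R2 by 2 -> R2=(0,4,7) value=11
Op 7: inc R1 by 1 -> R1=(0,5,2) value=7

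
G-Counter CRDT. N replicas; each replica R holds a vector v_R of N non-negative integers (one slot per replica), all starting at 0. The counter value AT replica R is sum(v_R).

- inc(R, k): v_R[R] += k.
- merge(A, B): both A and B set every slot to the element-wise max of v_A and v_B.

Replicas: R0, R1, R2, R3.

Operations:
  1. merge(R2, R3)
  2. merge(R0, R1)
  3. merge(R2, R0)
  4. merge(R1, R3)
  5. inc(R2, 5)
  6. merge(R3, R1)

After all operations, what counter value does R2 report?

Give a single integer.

Answer: 5

Derivation:
Op 1: merge R2<->R3 -> R2=(0,0,0,0) R3=(0,0,0,0)
Op 2: merge R0<->R1 -> R0=(0,0,0,0) R1=(0,0,0,0)
Op 3: merge R2<->R0 -> R2=(0,0,0,0) R0=(0,0,0,0)
Op 4: merge R1<->R3 -> R1=(0,0,0,0) R3=(0,0,0,0)
Op 5: inc R2 by 5 -> R2=(0,0,5,0) value=5
Op 6: merge R3<->R1 -> R3=(0,0,0,0) R1=(0,0,0,0)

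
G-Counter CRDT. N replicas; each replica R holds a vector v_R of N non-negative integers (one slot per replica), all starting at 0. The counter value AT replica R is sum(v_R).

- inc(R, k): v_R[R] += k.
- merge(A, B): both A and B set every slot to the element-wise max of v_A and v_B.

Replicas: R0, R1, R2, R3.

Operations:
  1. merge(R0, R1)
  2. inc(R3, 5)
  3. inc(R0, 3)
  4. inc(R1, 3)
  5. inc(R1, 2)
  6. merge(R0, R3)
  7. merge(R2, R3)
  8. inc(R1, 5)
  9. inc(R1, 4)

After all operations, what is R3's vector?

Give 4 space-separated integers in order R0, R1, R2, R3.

Answer: 3 0 0 5

Derivation:
Op 1: merge R0<->R1 -> R0=(0,0,0,0) R1=(0,0,0,0)
Op 2: inc R3 by 5 -> R3=(0,0,0,5) value=5
Op 3: inc R0 by 3 -> R0=(3,0,0,0) value=3
Op 4: inc R1 by 3 -> R1=(0,3,0,0) value=3
Op 5: inc R1 by 2 -> R1=(0,5,0,0) value=5
Op 6: merge R0<->R3 -> R0=(3,0,0,5) R3=(3,0,0,5)
Op 7: merge R2<->R3 -> R2=(3,0,0,5) R3=(3,0,0,5)
Op 8: inc R1 by 5 -> R1=(0,10,0,0) value=10
Op 9: inc R1 by 4 -> R1=(0,14,0,0) value=14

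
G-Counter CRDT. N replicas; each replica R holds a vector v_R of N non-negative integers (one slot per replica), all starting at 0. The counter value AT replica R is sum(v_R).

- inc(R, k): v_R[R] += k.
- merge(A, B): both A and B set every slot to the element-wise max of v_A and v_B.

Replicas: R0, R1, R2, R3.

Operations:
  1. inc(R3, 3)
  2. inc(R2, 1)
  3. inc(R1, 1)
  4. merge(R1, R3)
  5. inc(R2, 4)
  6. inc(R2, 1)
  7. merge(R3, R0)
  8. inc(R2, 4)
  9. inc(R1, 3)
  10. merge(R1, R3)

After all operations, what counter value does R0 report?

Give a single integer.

Op 1: inc R3 by 3 -> R3=(0,0,0,3) value=3
Op 2: inc R2 by 1 -> R2=(0,0,1,0) value=1
Op 3: inc R1 by 1 -> R1=(0,1,0,0) value=1
Op 4: merge R1<->R3 -> R1=(0,1,0,3) R3=(0,1,0,3)
Op 5: inc R2 by 4 -> R2=(0,0,5,0) value=5
Op 6: inc R2 by 1 -> R2=(0,0,6,0) value=6
Op 7: merge R3<->R0 -> R3=(0,1,0,3) R0=(0,1,0,3)
Op 8: inc R2 by 4 -> R2=(0,0,10,0) value=10
Op 9: inc R1 by 3 -> R1=(0,4,0,3) value=7
Op 10: merge R1<->R3 -> R1=(0,4,0,3) R3=(0,4,0,3)

Answer: 4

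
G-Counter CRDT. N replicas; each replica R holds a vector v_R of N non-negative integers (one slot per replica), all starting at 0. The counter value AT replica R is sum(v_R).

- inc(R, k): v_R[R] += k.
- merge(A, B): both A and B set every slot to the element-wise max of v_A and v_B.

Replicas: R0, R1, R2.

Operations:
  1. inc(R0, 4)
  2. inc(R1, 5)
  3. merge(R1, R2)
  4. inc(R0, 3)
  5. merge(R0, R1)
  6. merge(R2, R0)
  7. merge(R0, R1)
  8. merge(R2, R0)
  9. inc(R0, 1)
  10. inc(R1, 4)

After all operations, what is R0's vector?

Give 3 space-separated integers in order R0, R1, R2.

Op 1: inc R0 by 4 -> R0=(4,0,0) value=4
Op 2: inc R1 by 5 -> R1=(0,5,0) value=5
Op 3: merge R1<->R2 -> R1=(0,5,0) R2=(0,5,0)
Op 4: inc R0 by 3 -> R0=(7,0,0) value=7
Op 5: merge R0<->R1 -> R0=(7,5,0) R1=(7,5,0)
Op 6: merge R2<->R0 -> R2=(7,5,0) R0=(7,5,0)
Op 7: merge R0<->R1 -> R0=(7,5,0) R1=(7,5,0)
Op 8: merge R2<->R0 -> R2=(7,5,0) R0=(7,5,0)
Op 9: inc R0 by 1 -> R0=(8,5,0) value=13
Op 10: inc R1 by 4 -> R1=(7,9,0) value=16

Answer: 8 5 0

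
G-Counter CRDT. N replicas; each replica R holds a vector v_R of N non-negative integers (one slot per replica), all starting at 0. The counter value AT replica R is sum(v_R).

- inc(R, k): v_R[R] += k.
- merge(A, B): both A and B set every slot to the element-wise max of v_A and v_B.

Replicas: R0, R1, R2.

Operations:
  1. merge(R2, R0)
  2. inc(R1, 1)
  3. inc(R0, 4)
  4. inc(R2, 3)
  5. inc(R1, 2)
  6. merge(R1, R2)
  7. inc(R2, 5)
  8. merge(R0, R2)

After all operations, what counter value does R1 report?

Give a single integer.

Op 1: merge R2<->R0 -> R2=(0,0,0) R0=(0,0,0)
Op 2: inc R1 by 1 -> R1=(0,1,0) value=1
Op 3: inc R0 by 4 -> R0=(4,0,0) value=4
Op 4: inc R2 by 3 -> R2=(0,0,3) value=3
Op 5: inc R1 by 2 -> R1=(0,3,0) value=3
Op 6: merge R1<->R2 -> R1=(0,3,3) R2=(0,3,3)
Op 7: inc R2 by 5 -> R2=(0,3,8) value=11
Op 8: merge R0<->R2 -> R0=(4,3,8) R2=(4,3,8)

Answer: 6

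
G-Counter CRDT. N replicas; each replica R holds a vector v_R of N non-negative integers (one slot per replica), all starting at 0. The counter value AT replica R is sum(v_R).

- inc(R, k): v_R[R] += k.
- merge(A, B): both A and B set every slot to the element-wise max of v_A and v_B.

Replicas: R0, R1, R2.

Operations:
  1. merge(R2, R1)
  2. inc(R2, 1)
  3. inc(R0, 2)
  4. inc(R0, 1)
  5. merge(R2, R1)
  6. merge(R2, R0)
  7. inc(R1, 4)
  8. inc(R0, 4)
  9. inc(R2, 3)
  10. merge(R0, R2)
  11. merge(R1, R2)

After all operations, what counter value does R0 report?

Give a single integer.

Op 1: merge R2<->R1 -> R2=(0,0,0) R1=(0,0,0)
Op 2: inc R2 by 1 -> R2=(0,0,1) value=1
Op 3: inc R0 by 2 -> R0=(2,0,0) value=2
Op 4: inc R0 by 1 -> R0=(3,0,0) value=3
Op 5: merge R2<->R1 -> R2=(0,0,1) R1=(0,0,1)
Op 6: merge R2<->R0 -> R2=(3,0,1) R0=(3,0,1)
Op 7: inc R1 by 4 -> R1=(0,4,1) value=5
Op 8: inc R0 by 4 -> R0=(7,0,1) value=8
Op 9: inc R2 by 3 -> R2=(3,0,4) value=7
Op 10: merge R0<->R2 -> R0=(7,0,4) R2=(7,0,4)
Op 11: merge R1<->R2 -> R1=(7,4,4) R2=(7,4,4)

Answer: 11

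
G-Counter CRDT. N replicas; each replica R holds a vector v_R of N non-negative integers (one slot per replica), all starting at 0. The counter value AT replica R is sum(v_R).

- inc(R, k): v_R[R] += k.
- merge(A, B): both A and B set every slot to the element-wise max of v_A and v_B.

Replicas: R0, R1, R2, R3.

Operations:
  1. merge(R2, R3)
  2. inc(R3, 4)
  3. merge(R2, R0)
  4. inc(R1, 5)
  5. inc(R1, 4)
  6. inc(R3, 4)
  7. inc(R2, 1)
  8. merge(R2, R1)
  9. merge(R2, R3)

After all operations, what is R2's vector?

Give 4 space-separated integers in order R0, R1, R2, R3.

Op 1: merge R2<->R3 -> R2=(0,0,0,0) R3=(0,0,0,0)
Op 2: inc R3 by 4 -> R3=(0,0,0,4) value=4
Op 3: merge R2<->R0 -> R2=(0,0,0,0) R0=(0,0,0,0)
Op 4: inc R1 by 5 -> R1=(0,5,0,0) value=5
Op 5: inc R1 by 4 -> R1=(0,9,0,0) value=9
Op 6: inc R3 by 4 -> R3=(0,0,0,8) value=8
Op 7: inc R2 by 1 -> R2=(0,0,1,0) value=1
Op 8: merge R2<->R1 -> R2=(0,9,1,0) R1=(0,9,1,0)
Op 9: merge R2<->R3 -> R2=(0,9,1,8) R3=(0,9,1,8)

Answer: 0 9 1 8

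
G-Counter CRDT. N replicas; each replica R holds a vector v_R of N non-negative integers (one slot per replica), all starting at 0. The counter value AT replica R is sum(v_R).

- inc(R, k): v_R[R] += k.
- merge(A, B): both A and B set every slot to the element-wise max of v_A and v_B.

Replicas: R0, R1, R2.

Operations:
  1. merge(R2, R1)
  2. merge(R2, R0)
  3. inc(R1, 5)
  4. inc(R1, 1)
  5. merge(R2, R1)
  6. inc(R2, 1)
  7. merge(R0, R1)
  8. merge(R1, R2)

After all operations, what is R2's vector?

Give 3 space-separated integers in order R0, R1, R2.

Op 1: merge R2<->R1 -> R2=(0,0,0) R1=(0,0,0)
Op 2: merge R2<->R0 -> R2=(0,0,0) R0=(0,0,0)
Op 3: inc R1 by 5 -> R1=(0,5,0) value=5
Op 4: inc R1 by 1 -> R1=(0,6,0) value=6
Op 5: merge R2<->R1 -> R2=(0,6,0) R1=(0,6,0)
Op 6: inc R2 by 1 -> R2=(0,6,1) value=7
Op 7: merge R0<->R1 -> R0=(0,6,0) R1=(0,6,0)
Op 8: merge R1<->R2 -> R1=(0,6,1) R2=(0,6,1)

Answer: 0 6 1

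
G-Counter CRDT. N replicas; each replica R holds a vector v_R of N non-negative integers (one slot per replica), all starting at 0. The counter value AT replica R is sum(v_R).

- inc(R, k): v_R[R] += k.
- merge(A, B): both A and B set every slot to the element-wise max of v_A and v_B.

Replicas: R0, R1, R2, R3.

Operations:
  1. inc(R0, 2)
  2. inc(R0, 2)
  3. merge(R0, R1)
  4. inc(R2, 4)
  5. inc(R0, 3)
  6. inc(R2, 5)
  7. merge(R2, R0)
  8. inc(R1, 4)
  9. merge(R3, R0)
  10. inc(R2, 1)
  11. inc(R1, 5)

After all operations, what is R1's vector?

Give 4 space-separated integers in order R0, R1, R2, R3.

Op 1: inc R0 by 2 -> R0=(2,0,0,0) value=2
Op 2: inc R0 by 2 -> R0=(4,0,0,0) value=4
Op 3: merge R0<->R1 -> R0=(4,0,0,0) R1=(4,0,0,0)
Op 4: inc R2 by 4 -> R2=(0,0,4,0) value=4
Op 5: inc R0 by 3 -> R0=(7,0,0,0) value=7
Op 6: inc R2 by 5 -> R2=(0,0,9,0) value=9
Op 7: merge R2<->R0 -> R2=(7,0,9,0) R0=(7,0,9,0)
Op 8: inc R1 by 4 -> R1=(4,4,0,0) value=8
Op 9: merge R3<->R0 -> R3=(7,0,9,0) R0=(7,0,9,0)
Op 10: inc R2 by 1 -> R2=(7,0,10,0) value=17
Op 11: inc R1 by 5 -> R1=(4,9,0,0) value=13

Answer: 4 9 0 0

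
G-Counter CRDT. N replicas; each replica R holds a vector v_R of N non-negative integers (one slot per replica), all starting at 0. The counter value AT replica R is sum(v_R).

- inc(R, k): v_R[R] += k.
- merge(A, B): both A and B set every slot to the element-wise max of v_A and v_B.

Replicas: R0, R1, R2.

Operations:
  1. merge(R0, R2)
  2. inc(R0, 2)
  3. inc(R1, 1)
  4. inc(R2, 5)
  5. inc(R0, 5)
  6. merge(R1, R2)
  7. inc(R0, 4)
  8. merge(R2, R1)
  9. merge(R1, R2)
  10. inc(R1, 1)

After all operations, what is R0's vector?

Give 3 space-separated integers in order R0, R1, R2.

Answer: 11 0 0

Derivation:
Op 1: merge R0<->R2 -> R0=(0,0,0) R2=(0,0,0)
Op 2: inc R0 by 2 -> R0=(2,0,0) value=2
Op 3: inc R1 by 1 -> R1=(0,1,0) value=1
Op 4: inc R2 by 5 -> R2=(0,0,5) value=5
Op 5: inc R0 by 5 -> R0=(7,0,0) value=7
Op 6: merge R1<->R2 -> R1=(0,1,5) R2=(0,1,5)
Op 7: inc R0 by 4 -> R0=(11,0,0) value=11
Op 8: merge R2<->R1 -> R2=(0,1,5) R1=(0,1,5)
Op 9: merge R1<->R2 -> R1=(0,1,5) R2=(0,1,5)
Op 10: inc R1 by 1 -> R1=(0,2,5) value=7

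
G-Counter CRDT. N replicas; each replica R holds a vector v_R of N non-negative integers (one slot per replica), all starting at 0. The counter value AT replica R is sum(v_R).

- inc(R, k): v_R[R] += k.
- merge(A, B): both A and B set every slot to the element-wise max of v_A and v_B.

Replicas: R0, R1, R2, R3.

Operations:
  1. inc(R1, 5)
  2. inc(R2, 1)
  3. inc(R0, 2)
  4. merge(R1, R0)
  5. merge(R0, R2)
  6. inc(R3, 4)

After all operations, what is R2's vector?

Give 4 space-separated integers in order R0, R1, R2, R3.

Op 1: inc R1 by 5 -> R1=(0,5,0,0) value=5
Op 2: inc R2 by 1 -> R2=(0,0,1,0) value=1
Op 3: inc R0 by 2 -> R0=(2,0,0,0) value=2
Op 4: merge R1<->R0 -> R1=(2,5,0,0) R0=(2,5,0,0)
Op 5: merge R0<->R2 -> R0=(2,5,1,0) R2=(2,5,1,0)
Op 6: inc R3 by 4 -> R3=(0,0,0,4) value=4

Answer: 2 5 1 0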